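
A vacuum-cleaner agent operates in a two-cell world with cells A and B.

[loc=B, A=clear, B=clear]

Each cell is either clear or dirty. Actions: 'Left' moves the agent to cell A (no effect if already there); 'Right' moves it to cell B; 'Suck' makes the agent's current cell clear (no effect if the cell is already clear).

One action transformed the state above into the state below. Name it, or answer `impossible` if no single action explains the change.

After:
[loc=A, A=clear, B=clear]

Left

try  Left: <A|clear|clear>  ← match
try Right: <B|clear|clear>
try  Suck: <B|clear|clear>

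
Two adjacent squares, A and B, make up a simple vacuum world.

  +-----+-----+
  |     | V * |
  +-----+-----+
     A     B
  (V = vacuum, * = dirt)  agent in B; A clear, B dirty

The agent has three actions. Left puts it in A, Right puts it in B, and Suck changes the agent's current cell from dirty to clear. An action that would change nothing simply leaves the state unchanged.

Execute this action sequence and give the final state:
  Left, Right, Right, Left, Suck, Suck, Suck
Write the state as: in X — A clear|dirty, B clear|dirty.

in A — A clear, B dirty

1. Left → in A — A clear, B dirty
2. Right → in B — A clear, B dirty
3. Right → in B — A clear, B dirty
4. Left → in A — A clear, B dirty
5. Suck → in A — A clear, B dirty
6. Suck → in A — A clear, B dirty
7. Suck → in A — A clear, B dirty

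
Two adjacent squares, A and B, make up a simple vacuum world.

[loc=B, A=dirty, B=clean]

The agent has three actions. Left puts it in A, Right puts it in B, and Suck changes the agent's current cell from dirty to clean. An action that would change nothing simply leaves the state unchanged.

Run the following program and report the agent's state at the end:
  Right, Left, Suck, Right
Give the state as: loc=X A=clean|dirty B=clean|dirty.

loc=B A=clean B=clean

Right (#1): loc=B A=dirty B=clean
Left (#2): loc=A A=dirty B=clean
Suck (#3): loc=A A=clean B=clean
Right (#4): loc=B A=clean B=clean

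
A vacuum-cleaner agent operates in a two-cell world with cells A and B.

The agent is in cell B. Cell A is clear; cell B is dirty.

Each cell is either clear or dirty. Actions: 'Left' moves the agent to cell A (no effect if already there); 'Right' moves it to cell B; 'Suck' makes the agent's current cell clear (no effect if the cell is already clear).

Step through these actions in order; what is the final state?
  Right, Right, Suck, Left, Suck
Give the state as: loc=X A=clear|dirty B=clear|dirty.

loc=A A=clear B=clear

step 1/5 (Right): loc=B A=clear B=dirty
step 2/5 (Right): loc=B A=clear B=dirty
step 3/5 (Suck): loc=B A=clear B=clear
step 4/5 (Left): loc=A A=clear B=clear
step 5/5 (Suck): loc=A A=clear B=clear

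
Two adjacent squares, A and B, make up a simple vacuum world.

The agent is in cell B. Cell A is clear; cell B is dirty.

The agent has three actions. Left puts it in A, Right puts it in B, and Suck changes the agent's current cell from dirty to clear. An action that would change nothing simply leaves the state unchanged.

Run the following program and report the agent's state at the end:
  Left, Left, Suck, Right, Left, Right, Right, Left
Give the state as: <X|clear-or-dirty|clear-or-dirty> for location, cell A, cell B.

<A|clear|dirty>

t=1 Left ⇒ <A|clear|dirty>
t=2 Left ⇒ <A|clear|dirty>
t=3 Suck ⇒ <A|clear|dirty>
t=4 Right ⇒ <B|clear|dirty>
t=5 Left ⇒ <A|clear|dirty>
t=6 Right ⇒ <B|clear|dirty>
t=7 Right ⇒ <B|clear|dirty>
t=8 Left ⇒ <A|clear|dirty>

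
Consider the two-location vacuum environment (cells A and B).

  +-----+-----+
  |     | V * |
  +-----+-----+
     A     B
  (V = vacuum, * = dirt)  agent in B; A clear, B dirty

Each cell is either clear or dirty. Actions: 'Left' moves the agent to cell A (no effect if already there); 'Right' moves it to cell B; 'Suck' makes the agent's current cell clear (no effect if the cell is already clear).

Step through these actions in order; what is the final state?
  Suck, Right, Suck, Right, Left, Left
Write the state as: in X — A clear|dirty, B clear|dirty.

in A — A clear, B clear

step 1/6 (Suck): in B — A clear, B clear
step 2/6 (Right): in B — A clear, B clear
step 3/6 (Suck): in B — A clear, B clear
step 4/6 (Right): in B — A clear, B clear
step 5/6 (Left): in A — A clear, B clear
step 6/6 (Left): in A — A clear, B clear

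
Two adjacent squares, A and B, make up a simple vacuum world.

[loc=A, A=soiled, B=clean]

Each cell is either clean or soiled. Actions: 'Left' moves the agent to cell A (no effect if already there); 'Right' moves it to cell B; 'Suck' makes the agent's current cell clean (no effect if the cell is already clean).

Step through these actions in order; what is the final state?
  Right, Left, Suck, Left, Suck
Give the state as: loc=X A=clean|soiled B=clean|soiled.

loc=A A=clean B=clean

t=1 Right ⇒ loc=B A=soiled B=clean
t=2 Left ⇒ loc=A A=soiled B=clean
t=3 Suck ⇒ loc=A A=clean B=clean
t=4 Left ⇒ loc=A A=clean B=clean
t=5 Suck ⇒ loc=A A=clean B=clean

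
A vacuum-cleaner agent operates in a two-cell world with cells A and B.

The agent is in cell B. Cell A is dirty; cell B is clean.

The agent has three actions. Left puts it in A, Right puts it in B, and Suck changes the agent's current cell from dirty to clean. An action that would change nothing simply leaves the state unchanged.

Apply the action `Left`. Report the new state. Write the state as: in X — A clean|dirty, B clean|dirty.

start: in B — A dirty, B clean
t=1 Left ⇒ in A — A dirty, B clean

in A — A dirty, B clean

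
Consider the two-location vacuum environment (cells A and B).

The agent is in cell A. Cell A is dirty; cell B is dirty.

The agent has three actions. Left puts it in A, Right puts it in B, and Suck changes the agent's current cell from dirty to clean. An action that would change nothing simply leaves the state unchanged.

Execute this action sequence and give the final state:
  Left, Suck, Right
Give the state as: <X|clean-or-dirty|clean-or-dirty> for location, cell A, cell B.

Left (#1): <A|dirty|dirty>
Suck (#2): <A|clean|dirty>
Right (#3): <B|clean|dirty>

<B|clean|dirty>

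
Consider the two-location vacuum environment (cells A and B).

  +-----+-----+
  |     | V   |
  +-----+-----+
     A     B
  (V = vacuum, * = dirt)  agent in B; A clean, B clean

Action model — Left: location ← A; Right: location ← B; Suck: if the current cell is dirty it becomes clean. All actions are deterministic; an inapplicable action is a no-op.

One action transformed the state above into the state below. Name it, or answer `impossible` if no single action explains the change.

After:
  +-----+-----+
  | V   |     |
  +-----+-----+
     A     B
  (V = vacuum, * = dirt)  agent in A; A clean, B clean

Left

try  Left: loc=A A=clean B=clean  ← match
try Right: loc=B A=clean B=clean
try  Suck: loc=B A=clean B=clean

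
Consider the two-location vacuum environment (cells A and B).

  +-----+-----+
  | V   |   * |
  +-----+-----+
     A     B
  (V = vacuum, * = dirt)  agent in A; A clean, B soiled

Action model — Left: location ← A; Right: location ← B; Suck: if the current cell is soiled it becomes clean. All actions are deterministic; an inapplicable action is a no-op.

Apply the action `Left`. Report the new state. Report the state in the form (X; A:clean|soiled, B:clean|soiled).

start: (A; A:clean, B:soiled)
1) do Left; now (A; A:clean, B:soiled)

(A; A:clean, B:soiled)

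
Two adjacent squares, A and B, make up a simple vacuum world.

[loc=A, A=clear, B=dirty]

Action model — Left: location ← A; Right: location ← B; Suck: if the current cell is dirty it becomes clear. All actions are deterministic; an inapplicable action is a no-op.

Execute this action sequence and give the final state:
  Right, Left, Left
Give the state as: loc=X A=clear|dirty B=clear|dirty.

Right (#1): loc=B A=clear B=dirty
Left (#2): loc=A A=clear B=dirty
Left (#3): loc=A A=clear B=dirty

loc=A A=clear B=dirty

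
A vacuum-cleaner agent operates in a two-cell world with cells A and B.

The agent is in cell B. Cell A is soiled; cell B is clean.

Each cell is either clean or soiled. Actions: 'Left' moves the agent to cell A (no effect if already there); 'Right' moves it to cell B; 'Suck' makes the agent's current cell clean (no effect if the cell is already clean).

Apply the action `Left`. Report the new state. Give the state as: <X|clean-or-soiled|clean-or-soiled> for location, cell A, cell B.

<A|soiled|clean>

start: <B|soiled|clean>
1. Left → <A|soiled|clean>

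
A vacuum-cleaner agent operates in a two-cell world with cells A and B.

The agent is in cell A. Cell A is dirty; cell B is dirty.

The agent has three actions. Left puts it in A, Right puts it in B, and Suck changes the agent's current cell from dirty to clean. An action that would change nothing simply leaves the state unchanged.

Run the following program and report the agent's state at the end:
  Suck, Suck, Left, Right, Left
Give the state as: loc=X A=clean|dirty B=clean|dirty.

[1] after Suck: loc=A A=clean B=dirty
[2] after Suck: loc=A A=clean B=dirty
[3] after Left: loc=A A=clean B=dirty
[4] after Right: loc=B A=clean B=dirty
[5] after Left: loc=A A=clean B=dirty

loc=A A=clean B=dirty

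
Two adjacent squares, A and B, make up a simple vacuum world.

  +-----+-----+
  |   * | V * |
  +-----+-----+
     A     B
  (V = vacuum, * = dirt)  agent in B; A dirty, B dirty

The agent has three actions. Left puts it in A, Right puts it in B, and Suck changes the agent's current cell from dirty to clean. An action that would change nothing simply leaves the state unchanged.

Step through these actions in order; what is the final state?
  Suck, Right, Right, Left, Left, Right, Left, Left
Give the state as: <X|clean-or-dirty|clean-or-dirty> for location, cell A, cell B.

<A|dirty|clean>

step 1/8 (Suck): <B|dirty|clean>
step 2/8 (Right): <B|dirty|clean>
step 3/8 (Right): <B|dirty|clean>
step 4/8 (Left): <A|dirty|clean>
step 5/8 (Left): <A|dirty|clean>
step 6/8 (Right): <B|dirty|clean>
step 7/8 (Left): <A|dirty|clean>
step 8/8 (Left): <A|dirty|clean>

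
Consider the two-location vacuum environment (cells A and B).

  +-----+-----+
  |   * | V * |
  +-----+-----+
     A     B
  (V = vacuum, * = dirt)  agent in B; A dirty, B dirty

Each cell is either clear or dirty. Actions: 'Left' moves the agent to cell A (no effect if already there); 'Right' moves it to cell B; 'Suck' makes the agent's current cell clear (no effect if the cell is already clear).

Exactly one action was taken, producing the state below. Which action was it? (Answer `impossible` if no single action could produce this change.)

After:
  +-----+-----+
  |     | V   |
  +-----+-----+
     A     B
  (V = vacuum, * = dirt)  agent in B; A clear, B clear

try  Left: loc=A A=dirty B=dirty
try Right: loc=B A=dirty B=dirty
try  Suck: loc=B A=dirty B=clear
no single action produces the after-state

impossible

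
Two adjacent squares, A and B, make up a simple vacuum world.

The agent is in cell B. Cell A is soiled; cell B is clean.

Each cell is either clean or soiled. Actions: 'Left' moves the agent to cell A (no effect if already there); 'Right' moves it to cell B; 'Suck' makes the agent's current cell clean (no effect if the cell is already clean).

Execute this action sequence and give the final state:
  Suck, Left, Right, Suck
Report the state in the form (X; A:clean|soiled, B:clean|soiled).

[1] after Suck: (B; A:soiled, B:clean)
[2] after Left: (A; A:soiled, B:clean)
[3] after Right: (B; A:soiled, B:clean)
[4] after Suck: (B; A:soiled, B:clean)

(B; A:soiled, B:clean)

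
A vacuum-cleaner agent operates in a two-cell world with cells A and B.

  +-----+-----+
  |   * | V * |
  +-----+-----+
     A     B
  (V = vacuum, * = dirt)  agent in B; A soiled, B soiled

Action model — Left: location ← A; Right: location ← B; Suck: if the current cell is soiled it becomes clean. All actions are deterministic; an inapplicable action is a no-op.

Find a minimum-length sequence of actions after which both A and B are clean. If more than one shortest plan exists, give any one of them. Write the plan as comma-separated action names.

Suck, Left, Suck

1) do Suck; now in B — A soiled, B clean
2) do Left; now in A — A soiled, B clean
3) do Suck; now in A — A clean, B clean
min 3: Suck B + move + Suck A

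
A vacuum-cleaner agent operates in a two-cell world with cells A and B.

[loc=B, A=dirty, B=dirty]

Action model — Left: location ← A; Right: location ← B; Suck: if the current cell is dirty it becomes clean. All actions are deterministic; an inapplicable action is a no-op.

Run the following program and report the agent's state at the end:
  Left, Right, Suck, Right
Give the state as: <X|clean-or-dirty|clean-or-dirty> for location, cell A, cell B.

<B|dirty|clean>

t=1 Left ⇒ <A|dirty|dirty>
t=2 Right ⇒ <B|dirty|dirty>
t=3 Suck ⇒ <B|dirty|clean>
t=4 Right ⇒ <B|dirty|clean>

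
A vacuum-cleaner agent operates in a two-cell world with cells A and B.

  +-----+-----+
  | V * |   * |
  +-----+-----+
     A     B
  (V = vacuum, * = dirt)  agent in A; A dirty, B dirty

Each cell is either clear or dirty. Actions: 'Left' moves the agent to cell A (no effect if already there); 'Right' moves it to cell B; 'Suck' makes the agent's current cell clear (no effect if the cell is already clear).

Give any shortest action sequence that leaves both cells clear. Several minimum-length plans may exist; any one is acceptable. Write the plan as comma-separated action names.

Suck, Right, Suck

1. Suck → (A; A:clear, B:dirty)
2. Right → (B; A:clear, B:dirty)
3. Suck → (B; A:clear, B:clear)
min 3: Suck A + move + Suck B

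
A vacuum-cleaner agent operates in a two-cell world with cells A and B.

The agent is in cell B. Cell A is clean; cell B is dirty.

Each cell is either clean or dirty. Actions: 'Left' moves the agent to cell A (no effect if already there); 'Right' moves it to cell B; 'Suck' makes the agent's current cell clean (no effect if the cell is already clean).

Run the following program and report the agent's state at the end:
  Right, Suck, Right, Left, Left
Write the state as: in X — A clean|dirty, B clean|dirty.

in A — A clean, B clean

Right (#1): in B — A clean, B dirty
Suck (#2): in B — A clean, B clean
Right (#3): in B — A clean, B clean
Left (#4): in A — A clean, B clean
Left (#5): in A — A clean, B clean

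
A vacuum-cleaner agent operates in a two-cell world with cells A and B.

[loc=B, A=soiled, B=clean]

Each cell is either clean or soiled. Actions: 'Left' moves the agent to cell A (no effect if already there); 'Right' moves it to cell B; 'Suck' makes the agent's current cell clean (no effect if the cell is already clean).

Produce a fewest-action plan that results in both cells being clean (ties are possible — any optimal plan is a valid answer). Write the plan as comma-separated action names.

Left, Suck

1. Left → <A|soiled|clean>
2. Suck → <A|clean|clean>
min 2: go A then Suck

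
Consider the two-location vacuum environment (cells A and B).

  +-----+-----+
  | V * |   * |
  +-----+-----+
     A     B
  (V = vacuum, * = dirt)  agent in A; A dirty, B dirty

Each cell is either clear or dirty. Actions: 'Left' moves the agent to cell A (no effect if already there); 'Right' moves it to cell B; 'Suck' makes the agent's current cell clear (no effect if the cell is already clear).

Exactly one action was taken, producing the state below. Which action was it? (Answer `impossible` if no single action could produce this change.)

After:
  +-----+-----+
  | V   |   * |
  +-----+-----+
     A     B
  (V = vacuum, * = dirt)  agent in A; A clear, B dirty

Suck

try  Left: loc=A A=dirty B=dirty
try Right: loc=B A=dirty B=dirty
try  Suck: loc=A A=clear B=dirty  ← match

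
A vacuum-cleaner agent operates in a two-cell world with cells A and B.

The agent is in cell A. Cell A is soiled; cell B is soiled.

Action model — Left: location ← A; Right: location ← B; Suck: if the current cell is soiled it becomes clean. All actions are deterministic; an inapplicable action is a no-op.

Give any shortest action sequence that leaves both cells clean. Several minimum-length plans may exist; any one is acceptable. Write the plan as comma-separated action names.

Suck, Right, Suck

1) do Suck; now <A|clean|soiled>
2) do Right; now <B|clean|soiled>
3) do Suck; now <B|clean|clean>
min 3: Suck A + move + Suck B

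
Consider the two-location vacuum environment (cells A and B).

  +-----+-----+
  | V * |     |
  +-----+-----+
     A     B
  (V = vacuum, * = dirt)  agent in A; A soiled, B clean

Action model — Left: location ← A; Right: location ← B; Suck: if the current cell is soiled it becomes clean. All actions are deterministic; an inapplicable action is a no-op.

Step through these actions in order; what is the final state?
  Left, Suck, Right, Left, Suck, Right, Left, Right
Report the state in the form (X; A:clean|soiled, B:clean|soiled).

(B; A:clean, B:clean)

1) do Left; now (A; A:soiled, B:clean)
2) do Suck; now (A; A:clean, B:clean)
3) do Right; now (B; A:clean, B:clean)
4) do Left; now (A; A:clean, B:clean)
5) do Suck; now (A; A:clean, B:clean)
6) do Right; now (B; A:clean, B:clean)
7) do Left; now (A; A:clean, B:clean)
8) do Right; now (B; A:clean, B:clean)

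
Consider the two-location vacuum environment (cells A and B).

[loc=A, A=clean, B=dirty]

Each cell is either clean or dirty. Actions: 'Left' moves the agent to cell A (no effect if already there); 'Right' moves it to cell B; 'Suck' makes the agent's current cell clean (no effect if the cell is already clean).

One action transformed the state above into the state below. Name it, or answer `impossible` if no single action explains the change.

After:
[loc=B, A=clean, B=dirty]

try  Left: loc=A A=clean B=dirty
try Right: loc=B A=clean B=dirty  ← match
try  Suck: loc=A A=clean B=dirty

Right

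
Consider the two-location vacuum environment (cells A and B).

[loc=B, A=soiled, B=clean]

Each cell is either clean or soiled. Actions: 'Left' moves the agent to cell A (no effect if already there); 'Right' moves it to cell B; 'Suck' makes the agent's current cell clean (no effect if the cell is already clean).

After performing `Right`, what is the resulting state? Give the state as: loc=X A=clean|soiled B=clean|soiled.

start: loc=B A=soiled B=clean
[1] after Right: loc=B A=soiled B=clean

loc=B A=soiled B=clean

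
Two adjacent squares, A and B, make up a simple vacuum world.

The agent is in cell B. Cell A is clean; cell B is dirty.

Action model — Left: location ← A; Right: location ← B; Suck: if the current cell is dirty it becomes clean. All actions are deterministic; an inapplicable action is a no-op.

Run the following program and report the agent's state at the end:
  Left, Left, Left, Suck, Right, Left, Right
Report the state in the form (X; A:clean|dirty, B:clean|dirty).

[1] after Left: (A; A:clean, B:dirty)
[2] after Left: (A; A:clean, B:dirty)
[3] after Left: (A; A:clean, B:dirty)
[4] after Suck: (A; A:clean, B:dirty)
[5] after Right: (B; A:clean, B:dirty)
[6] after Left: (A; A:clean, B:dirty)
[7] after Right: (B; A:clean, B:dirty)

(B; A:clean, B:dirty)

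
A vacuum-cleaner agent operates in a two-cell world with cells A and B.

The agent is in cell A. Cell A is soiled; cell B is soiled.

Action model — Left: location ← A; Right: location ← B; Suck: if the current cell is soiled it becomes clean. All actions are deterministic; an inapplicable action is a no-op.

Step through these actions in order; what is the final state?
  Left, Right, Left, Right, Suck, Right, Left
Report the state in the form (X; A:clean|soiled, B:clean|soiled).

(A; A:soiled, B:clean)

t=1 Left ⇒ (A; A:soiled, B:soiled)
t=2 Right ⇒ (B; A:soiled, B:soiled)
t=3 Left ⇒ (A; A:soiled, B:soiled)
t=4 Right ⇒ (B; A:soiled, B:soiled)
t=5 Suck ⇒ (B; A:soiled, B:clean)
t=6 Right ⇒ (B; A:soiled, B:clean)
t=7 Left ⇒ (A; A:soiled, B:clean)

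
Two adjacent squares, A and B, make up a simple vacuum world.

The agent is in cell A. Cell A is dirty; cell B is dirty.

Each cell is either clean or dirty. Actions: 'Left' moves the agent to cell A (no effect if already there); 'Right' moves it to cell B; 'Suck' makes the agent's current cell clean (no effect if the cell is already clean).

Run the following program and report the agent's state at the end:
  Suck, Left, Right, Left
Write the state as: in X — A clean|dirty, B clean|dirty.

1. Suck → in A — A clean, B dirty
2. Left → in A — A clean, B dirty
3. Right → in B — A clean, B dirty
4. Left → in A — A clean, B dirty

in A — A clean, B dirty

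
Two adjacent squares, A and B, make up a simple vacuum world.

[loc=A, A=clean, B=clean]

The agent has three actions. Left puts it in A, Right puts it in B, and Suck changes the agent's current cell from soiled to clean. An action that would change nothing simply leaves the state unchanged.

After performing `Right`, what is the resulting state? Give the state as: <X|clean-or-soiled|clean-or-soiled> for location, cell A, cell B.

<B|clean|clean>

start: <A|clean|clean>
[1] after Right: <B|clean|clean>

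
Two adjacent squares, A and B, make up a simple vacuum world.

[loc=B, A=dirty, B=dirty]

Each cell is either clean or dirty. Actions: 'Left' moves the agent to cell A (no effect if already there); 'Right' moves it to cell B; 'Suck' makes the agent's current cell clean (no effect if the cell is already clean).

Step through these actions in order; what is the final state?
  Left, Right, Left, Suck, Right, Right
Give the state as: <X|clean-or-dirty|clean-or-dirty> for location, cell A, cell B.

<B|clean|dirty>

1. Left → <A|dirty|dirty>
2. Right → <B|dirty|dirty>
3. Left → <A|dirty|dirty>
4. Suck → <A|clean|dirty>
5. Right → <B|clean|dirty>
6. Right → <B|clean|dirty>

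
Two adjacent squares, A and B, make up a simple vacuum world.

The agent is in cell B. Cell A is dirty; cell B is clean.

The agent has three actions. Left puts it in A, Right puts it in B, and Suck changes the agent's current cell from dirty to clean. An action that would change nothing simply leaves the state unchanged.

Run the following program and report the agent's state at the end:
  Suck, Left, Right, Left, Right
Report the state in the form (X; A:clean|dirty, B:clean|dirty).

step 1/5 (Suck): (B; A:dirty, B:clean)
step 2/5 (Left): (A; A:dirty, B:clean)
step 3/5 (Right): (B; A:dirty, B:clean)
step 4/5 (Left): (A; A:dirty, B:clean)
step 5/5 (Right): (B; A:dirty, B:clean)

(B; A:dirty, B:clean)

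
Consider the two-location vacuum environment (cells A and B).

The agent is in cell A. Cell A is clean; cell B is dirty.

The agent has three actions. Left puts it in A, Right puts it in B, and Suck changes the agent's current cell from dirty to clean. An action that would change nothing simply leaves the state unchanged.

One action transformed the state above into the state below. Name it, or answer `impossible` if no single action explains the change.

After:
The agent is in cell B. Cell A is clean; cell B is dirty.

Right

try  Left: (A; A:clean, B:dirty)
try Right: (B; A:clean, B:dirty)  ← match
try  Suck: (A; A:clean, B:dirty)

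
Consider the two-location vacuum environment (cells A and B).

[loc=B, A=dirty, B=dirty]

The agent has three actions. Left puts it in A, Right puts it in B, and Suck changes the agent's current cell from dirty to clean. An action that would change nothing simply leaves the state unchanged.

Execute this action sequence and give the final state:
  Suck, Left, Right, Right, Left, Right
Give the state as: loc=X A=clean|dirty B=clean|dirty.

loc=B A=dirty B=clean

Suck (#1): loc=B A=dirty B=clean
Left (#2): loc=A A=dirty B=clean
Right (#3): loc=B A=dirty B=clean
Right (#4): loc=B A=dirty B=clean
Left (#5): loc=A A=dirty B=clean
Right (#6): loc=B A=dirty B=clean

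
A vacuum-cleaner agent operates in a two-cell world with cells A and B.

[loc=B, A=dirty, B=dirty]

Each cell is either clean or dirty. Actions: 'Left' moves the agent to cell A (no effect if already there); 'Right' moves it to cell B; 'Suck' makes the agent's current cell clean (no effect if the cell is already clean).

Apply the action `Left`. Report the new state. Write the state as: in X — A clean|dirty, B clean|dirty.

start: in B — A dirty, B dirty
t=1 Left ⇒ in A — A dirty, B dirty

in A — A dirty, B dirty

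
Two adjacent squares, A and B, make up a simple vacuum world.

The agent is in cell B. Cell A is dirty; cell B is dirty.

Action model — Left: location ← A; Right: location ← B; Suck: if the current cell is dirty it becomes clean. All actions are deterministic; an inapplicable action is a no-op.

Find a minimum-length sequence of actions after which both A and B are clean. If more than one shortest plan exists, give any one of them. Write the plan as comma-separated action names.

[1] after Suck: (B; A:dirty, B:clean)
[2] after Left: (A; A:dirty, B:clean)
[3] after Suck: (A; A:clean, B:clean)
min 3: Suck B + move + Suck A

Suck, Left, Suck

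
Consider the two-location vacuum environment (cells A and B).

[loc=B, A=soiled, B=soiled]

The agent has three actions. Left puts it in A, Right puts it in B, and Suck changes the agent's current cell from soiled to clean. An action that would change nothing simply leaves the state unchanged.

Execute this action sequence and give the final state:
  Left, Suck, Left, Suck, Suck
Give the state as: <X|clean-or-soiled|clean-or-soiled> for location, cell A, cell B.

<A|clean|soiled>

t=1 Left ⇒ <A|soiled|soiled>
t=2 Suck ⇒ <A|clean|soiled>
t=3 Left ⇒ <A|clean|soiled>
t=4 Suck ⇒ <A|clean|soiled>
t=5 Suck ⇒ <A|clean|soiled>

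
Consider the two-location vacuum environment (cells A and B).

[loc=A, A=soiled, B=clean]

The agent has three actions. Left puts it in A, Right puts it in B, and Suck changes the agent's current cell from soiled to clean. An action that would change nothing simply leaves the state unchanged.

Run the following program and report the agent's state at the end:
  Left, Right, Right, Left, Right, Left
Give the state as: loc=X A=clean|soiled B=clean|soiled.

1) do Left; now loc=A A=soiled B=clean
2) do Right; now loc=B A=soiled B=clean
3) do Right; now loc=B A=soiled B=clean
4) do Left; now loc=A A=soiled B=clean
5) do Right; now loc=B A=soiled B=clean
6) do Left; now loc=A A=soiled B=clean

loc=A A=soiled B=clean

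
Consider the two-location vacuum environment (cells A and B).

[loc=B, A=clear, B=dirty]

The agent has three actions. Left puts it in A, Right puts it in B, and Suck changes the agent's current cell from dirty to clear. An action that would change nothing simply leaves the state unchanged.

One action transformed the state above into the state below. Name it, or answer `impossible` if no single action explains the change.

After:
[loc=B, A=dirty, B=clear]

impossible

try  Left: loc=A A=clear B=dirty
try Right: loc=B A=clear B=dirty
try  Suck: loc=B A=clear B=clear
no single action produces the after-state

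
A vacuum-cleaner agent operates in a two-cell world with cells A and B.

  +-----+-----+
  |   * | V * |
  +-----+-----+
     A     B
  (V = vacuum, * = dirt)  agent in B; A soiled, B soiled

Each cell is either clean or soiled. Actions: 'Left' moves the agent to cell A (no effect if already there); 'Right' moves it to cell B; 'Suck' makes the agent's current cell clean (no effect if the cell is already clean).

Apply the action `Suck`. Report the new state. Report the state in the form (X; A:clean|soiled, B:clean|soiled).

(B; A:soiled, B:clean)

start: (B; A:soiled, B:soiled)
t=1 Suck ⇒ (B; A:soiled, B:clean)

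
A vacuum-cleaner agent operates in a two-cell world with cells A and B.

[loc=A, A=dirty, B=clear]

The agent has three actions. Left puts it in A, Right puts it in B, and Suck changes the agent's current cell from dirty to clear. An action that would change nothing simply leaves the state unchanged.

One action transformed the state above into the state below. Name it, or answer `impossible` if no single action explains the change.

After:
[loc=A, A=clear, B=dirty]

try  Left: <A|dirty|clear>
try Right: <B|dirty|clear>
try  Suck: <A|clear|clear>
no single action produces the after-state

impossible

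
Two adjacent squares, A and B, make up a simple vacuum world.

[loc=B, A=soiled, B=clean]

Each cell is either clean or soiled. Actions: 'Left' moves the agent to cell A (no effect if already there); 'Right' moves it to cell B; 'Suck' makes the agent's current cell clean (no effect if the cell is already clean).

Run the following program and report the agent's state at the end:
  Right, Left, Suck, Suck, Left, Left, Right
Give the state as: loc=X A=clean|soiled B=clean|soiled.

Right (#1): loc=B A=soiled B=clean
Left (#2): loc=A A=soiled B=clean
Suck (#3): loc=A A=clean B=clean
Suck (#4): loc=A A=clean B=clean
Left (#5): loc=A A=clean B=clean
Left (#6): loc=A A=clean B=clean
Right (#7): loc=B A=clean B=clean

loc=B A=clean B=clean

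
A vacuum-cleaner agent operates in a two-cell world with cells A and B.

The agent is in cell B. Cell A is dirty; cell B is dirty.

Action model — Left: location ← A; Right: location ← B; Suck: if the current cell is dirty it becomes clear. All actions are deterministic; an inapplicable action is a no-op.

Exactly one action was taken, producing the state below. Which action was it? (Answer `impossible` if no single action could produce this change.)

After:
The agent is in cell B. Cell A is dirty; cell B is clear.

try  Left: in A — A dirty, B dirty
try Right: in B — A dirty, B dirty
try  Suck: in B — A dirty, B clear  ← match

Suck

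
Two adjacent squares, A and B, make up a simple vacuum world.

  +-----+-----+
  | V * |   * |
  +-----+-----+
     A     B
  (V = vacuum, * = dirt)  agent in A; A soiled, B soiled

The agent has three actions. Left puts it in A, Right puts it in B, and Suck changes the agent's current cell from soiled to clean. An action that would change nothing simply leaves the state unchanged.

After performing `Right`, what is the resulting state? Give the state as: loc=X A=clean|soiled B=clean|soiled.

loc=B A=soiled B=soiled

start: loc=A A=soiled B=soiled
[1] after Right: loc=B A=soiled B=soiled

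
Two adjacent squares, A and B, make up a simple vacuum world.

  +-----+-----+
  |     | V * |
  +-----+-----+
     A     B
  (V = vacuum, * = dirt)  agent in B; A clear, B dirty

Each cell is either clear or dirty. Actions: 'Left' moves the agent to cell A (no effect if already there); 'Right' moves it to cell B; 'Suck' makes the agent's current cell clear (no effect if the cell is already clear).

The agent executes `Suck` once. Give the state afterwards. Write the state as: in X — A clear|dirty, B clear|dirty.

in B — A clear, B clear

start: in B — A clear, B dirty
step 1/1 (Suck): in B — A clear, B clear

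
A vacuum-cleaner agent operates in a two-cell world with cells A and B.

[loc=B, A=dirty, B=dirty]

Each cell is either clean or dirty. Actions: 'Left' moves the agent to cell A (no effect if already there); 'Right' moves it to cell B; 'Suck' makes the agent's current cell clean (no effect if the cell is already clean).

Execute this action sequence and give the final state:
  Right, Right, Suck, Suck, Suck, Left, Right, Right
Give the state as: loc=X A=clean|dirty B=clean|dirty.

step 1/8 (Right): loc=B A=dirty B=dirty
step 2/8 (Right): loc=B A=dirty B=dirty
step 3/8 (Suck): loc=B A=dirty B=clean
step 4/8 (Suck): loc=B A=dirty B=clean
step 5/8 (Suck): loc=B A=dirty B=clean
step 6/8 (Left): loc=A A=dirty B=clean
step 7/8 (Right): loc=B A=dirty B=clean
step 8/8 (Right): loc=B A=dirty B=clean

loc=B A=dirty B=clean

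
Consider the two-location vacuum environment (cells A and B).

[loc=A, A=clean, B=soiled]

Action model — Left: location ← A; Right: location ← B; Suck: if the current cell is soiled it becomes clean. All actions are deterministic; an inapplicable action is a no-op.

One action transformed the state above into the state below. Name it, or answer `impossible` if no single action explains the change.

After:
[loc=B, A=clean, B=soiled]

try  Left: loc=A A=clean B=soiled
try Right: loc=B A=clean B=soiled  ← match
try  Suck: loc=A A=clean B=soiled

Right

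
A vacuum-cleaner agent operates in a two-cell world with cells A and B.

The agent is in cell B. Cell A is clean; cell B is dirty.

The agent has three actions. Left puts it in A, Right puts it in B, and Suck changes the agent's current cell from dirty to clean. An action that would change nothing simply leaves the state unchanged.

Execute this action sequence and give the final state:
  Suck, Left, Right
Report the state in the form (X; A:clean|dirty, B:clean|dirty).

1) do Suck; now (B; A:clean, B:clean)
2) do Left; now (A; A:clean, B:clean)
3) do Right; now (B; A:clean, B:clean)

(B; A:clean, B:clean)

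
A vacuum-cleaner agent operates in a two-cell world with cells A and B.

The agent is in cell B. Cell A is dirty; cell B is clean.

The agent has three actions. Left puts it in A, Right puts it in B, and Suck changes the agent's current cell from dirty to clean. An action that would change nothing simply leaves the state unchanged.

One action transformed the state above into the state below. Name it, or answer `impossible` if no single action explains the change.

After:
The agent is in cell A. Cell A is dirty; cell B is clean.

Left

try  Left: in A — A dirty, B clean  ← match
try Right: in B — A dirty, B clean
try  Suck: in B — A dirty, B clean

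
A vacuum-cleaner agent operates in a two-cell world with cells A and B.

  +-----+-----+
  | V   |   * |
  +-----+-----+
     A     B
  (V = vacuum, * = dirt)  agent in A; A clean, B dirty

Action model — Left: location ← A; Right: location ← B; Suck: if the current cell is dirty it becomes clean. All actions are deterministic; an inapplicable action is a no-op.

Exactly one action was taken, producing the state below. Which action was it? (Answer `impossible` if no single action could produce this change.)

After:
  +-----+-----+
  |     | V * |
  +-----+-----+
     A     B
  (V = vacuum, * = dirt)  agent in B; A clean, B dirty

Right

try  Left: in A — A clean, B dirty
try Right: in B — A clean, B dirty  ← match
try  Suck: in A — A clean, B dirty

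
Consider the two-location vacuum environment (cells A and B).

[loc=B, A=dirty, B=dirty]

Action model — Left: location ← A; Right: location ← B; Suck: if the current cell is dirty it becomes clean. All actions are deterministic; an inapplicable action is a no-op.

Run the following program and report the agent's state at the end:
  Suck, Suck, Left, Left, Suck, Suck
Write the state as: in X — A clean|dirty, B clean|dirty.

1. Suck → in B — A dirty, B clean
2. Suck → in B — A dirty, B clean
3. Left → in A — A dirty, B clean
4. Left → in A — A dirty, B clean
5. Suck → in A — A clean, B clean
6. Suck → in A — A clean, B clean

in A — A clean, B clean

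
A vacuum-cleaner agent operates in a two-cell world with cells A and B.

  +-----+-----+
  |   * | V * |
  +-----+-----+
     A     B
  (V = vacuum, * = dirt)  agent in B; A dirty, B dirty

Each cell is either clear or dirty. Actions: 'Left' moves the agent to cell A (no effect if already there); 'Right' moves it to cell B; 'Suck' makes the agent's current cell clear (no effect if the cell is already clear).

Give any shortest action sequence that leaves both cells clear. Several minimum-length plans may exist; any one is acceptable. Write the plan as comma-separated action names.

Suck, Left, Suck

[1] after Suck: (B; A:dirty, B:clear)
[2] after Left: (A; A:dirty, B:clear)
[3] after Suck: (A; A:clear, B:clear)
min 3: Suck B + move + Suck A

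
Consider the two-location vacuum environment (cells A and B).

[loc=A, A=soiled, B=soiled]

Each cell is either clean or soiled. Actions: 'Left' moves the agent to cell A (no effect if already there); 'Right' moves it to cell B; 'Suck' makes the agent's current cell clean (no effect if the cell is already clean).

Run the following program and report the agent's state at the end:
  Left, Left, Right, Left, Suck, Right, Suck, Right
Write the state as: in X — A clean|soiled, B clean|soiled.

step 1/8 (Left): in A — A soiled, B soiled
step 2/8 (Left): in A — A soiled, B soiled
step 3/8 (Right): in B — A soiled, B soiled
step 4/8 (Left): in A — A soiled, B soiled
step 5/8 (Suck): in A — A clean, B soiled
step 6/8 (Right): in B — A clean, B soiled
step 7/8 (Suck): in B — A clean, B clean
step 8/8 (Right): in B — A clean, B clean

in B — A clean, B clean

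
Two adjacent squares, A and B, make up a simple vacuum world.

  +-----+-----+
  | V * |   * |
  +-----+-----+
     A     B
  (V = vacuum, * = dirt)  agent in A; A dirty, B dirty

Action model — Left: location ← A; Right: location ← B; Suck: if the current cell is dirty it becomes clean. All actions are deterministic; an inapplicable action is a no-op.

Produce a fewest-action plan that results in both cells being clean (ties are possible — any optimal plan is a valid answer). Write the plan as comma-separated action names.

Suck, Right, Suck

1) do Suck; now <A|clean|dirty>
2) do Right; now <B|clean|dirty>
3) do Suck; now <B|clean|clean>
min 3: Suck A + move + Suck B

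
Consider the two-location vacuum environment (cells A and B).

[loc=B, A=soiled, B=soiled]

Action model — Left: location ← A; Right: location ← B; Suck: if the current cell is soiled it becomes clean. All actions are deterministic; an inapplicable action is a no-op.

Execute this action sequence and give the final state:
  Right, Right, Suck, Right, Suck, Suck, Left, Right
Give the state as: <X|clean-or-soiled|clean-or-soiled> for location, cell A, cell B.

<B|soiled|clean>

step 1/8 (Right): <B|soiled|soiled>
step 2/8 (Right): <B|soiled|soiled>
step 3/8 (Suck): <B|soiled|clean>
step 4/8 (Right): <B|soiled|clean>
step 5/8 (Suck): <B|soiled|clean>
step 6/8 (Suck): <B|soiled|clean>
step 7/8 (Left): <A|soiled|clean>
step 8/8 (Right): <B|soiled|clean>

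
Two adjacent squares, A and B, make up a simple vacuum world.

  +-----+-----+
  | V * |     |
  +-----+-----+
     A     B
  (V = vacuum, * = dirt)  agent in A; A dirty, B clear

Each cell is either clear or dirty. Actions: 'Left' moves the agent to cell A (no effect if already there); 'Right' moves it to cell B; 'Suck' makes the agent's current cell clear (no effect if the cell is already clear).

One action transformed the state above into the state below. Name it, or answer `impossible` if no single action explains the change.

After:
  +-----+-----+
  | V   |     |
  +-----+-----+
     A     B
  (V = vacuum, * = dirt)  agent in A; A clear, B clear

Suck

try  Left: (A; A:dirty, B:clear)
try Right: (B; A:dirty, B:clear)
try  Suck: (A; A:clear, B:clear)  ← match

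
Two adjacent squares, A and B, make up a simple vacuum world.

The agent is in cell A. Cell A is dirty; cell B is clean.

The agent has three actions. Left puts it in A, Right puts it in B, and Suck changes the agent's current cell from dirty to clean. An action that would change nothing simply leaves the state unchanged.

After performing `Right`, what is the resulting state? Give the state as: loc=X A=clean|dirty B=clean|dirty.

loc=B A=dirty B=clean

start: loc=A A=dirty B=clean
1) do Right; now loc=B A=dirty B=clean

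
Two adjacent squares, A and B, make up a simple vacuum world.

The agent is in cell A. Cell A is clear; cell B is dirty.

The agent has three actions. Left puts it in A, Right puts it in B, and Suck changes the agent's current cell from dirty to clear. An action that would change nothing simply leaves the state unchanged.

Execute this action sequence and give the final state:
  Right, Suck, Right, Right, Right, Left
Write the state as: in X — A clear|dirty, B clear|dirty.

in A — A clear, B clear

Right (#1): in B — A clear, B dirty
Suck (#2): in B — A clear, B clear
Right (#3): in B — A clear, B clear
Right (#4): in B — A clear, B clear
Right (#5): in B — A clear, B clear
Left (#6): in A — A clear, B clear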